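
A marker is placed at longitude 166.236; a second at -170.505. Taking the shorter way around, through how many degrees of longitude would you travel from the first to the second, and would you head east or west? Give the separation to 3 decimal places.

23.259° east

Raw difference: -170.505 − 166.236 = -336.741°.
Normalise into (−180°, 180°]: -336.741° + 360° = 23.259°.
Positive ⇒ the second point lies to the east; separation 23.259°.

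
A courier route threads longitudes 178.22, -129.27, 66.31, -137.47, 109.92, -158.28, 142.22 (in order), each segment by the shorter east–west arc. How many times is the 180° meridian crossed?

Leg 1: +178.22° → -129.27°, shortest Δλ = 52.51° (east) — crosses 180°.
Leg 2: -129.27° → +66.31°, shortest Δλ = -164.42° (west) — crosses 180°.
Leg 3: +66.31° → -137.47°, shortest Δλ = 156.22° (east) — crosses 180°.
Leg 4: -137.47° → +109.92°, shortest Δλ = -112.61° (west) — crosses 180°.
Leg 5: +109.92° → -158.28°, shortest Δλ = 91.8° (east) — crosses 180°.
Leg 6: -158.28° → +142.22°, shortest Δλ = -59.5° (west) — crosses 180°.
Total crossings: 6.

6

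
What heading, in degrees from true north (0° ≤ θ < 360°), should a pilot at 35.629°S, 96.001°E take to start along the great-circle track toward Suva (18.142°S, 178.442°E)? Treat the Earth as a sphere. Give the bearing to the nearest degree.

Δλ = 178.442 − 96.001 = 82.441°.
θ = atan2( sin Δλ · cos φ₂ , cos φ₁ · sin φ₂ − sin φ₁ · cos φ₂ · cos Δλ )
  = atan2(0.94203, -0.18026) = 100.833° → normalised to [0°, 360°): 100.833°.

101°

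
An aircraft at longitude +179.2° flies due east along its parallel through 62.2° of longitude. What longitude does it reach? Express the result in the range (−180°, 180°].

-118.6°

Start at +179.2°; shift +62.2° → +241.4°.
+241.4° lies outside (−180°, 180°]; subtract 360° → -118.6°.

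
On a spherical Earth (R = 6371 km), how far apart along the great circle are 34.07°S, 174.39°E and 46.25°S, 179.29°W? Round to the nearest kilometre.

Δλ = -179.29 − 174.39 = -353.68°; wrapped into (−180°, 180°]: 6.32°.
Δφ = -46.25 − -34.07 = -12.18°.
a = sin²(Δφ/2) + cos φ₁ · cos φ₂ · sin²(Δλ/2) = 0.012996.
c = 2·atan2(√a, √(1−a)) = 0.22850 rad → d = 6371·c ≈ 1455.74 km.

1456 km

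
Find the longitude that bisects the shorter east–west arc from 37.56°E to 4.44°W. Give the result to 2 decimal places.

Signed shortest Δλ from +37.56° to -4.44° is -42.00°.
Midpoint longitude = +37.56° + (-42.00°)/2 = +37.56° − 21.00° = +16.56°.

16.56°E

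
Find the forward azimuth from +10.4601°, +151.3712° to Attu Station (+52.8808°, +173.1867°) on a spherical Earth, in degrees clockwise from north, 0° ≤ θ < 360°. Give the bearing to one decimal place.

18.2°

Δλ = 173.1867 − 151.3712 = 21.8155°.
θ = atan2( sin Δλ · cos φ₂ , cos φ₁ · sin φ₂ − sin φ₁ · cos φ₂ · cos Δλ )
  = atan2(0.22426, 0.68242) = 18.192° → normalised to [0°, 360°): 18.192°.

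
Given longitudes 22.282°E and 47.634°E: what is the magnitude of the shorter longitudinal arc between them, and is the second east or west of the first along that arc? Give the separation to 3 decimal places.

Raw difference: 47.634 − 22.282 = 25.352°.
Normalise into (−180°, 180°]: 25.352° stays 25.352°.
Positive ⇒ the second point lies to the east; separation 25.352°.

25.352° east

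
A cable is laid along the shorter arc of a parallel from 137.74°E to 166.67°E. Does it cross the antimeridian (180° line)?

No

Signed shortest Δλ = ((166.67 − 137.74 + 180) mod 360) − 180 = 28.93°.
Going east by 28.93° from +137.74° reaches +166.67° without touching 180°.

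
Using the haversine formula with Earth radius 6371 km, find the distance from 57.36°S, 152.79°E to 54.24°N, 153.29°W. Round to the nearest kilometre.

13326 km

Δλ = -153.29 − 152.79 = -306.08°; wrapped into (−180°, 180°]: 53.92°.
Δφ = 54.24 − -57.36 = 111.60°.
a = sin²(Δφ/2) + cos φ₁ · cos φ₂ · sin²(Δλ/2) = 0.748849.
c = 2·atan2(√a, √(1−a)) = 2.09174 rad → d = 6371·c ≈ 13326.46 km.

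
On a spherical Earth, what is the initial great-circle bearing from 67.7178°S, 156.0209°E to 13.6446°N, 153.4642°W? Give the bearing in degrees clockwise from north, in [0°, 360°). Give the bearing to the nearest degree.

49°

Δλ = -153.4642 − 156.0209 = -309.4851°; wrapped into (−180°, 180°]: 50.5149°.
θ = atan2( sin Δλ · cos φ₂ , cos φ₁ · sin φ₂ − sin φ₁ · cos φ₂ · cos Δλ )
  = atan2(0.75001, 0.66123) = 48.599° → normalised to [0°, 360°): 48.599°.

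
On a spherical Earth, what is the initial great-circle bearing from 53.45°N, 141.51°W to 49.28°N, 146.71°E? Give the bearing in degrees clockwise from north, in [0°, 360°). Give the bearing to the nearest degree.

Δλ = 146.71 − -141.51 = 288.22°; wrapped into (−180°, 180°]: -71.78°.
θ = atan2( sin Δλ · cos φ₂ , cos φ₁ · sin φ₂ − sin φ₁ · cos φ₂ · cos Δλ )
  = atan2(-0.61966, 0.28749) = -65.111° → normalised to [0°, 360°): 294.889°.

295°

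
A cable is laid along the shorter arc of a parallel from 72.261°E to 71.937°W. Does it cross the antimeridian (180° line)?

No

Signed shortest Δλ = ((-71.937 − 72.261 + 180) mod 360) − 180 = -144.198°.
Going west by 144.198° from +72.261° reaches -71.937° without touching 180°.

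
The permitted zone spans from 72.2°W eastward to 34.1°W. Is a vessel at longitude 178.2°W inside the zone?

Band width going east from -72.2° to -34.1°: ((-34.1 − -72.2) mod 360) = 38.1°.
Offset of -178.2° east of the west edge: ((-178.2 − -72.2) mod 360) = 254.0°.
254.0° > 38.1° ⇒ outside.

No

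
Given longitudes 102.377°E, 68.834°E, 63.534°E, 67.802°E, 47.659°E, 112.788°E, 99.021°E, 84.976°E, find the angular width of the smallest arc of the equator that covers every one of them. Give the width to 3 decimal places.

65.129°

Sort the longitudes: +47.659°, +63.534°, +67.802°, +68.834°, +84.976°, +99.021°, +102.377°, +112.788°.
Eastward gaps between consecutive values (wrapping around): 15.875°, 4.268°, 1.032°, 16.142°, 14.045°, 3.356°, 10.411°, 294.871°.
Largest gap = 294.871° ⇒ minimal covering band is its complement: 360° − 294.871° = 65.129°.
Band runs from +47.659° eastward to +112.788°.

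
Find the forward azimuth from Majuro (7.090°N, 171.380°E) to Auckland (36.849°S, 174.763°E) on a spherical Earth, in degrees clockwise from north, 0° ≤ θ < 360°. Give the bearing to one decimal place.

176.1°

Δλ = 174.763 − 171.380 = 3.383°.
θ = atan2( sin Δλ · cos φ₂ , cos φ₁ · sin φ₂ − sin φ₁ · cos φ₂ · cos Δλ )
  = atan2(0.04722, -0.69372) = 176.106° → normalised to [0°, 360°): 176.106°.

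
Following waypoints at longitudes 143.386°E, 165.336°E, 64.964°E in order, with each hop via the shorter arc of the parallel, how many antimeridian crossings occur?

0

Leg 1: +143.386° → +165.336°, shortest Δλ = 21.95° (east) — does not cross 180°.
Leg 2: +165.336° → +64.964°, shortest Δλ = -100.372° (west) — does not cross 180°.
Total crossings: 0.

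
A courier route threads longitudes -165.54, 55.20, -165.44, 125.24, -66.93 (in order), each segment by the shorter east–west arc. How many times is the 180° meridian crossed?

Leg 1: -165.54° → +55.20°, shortest Δλ = -139.26° (west) — crosses 180°.
Leg 2: +55.20° → -165.44°, shortest Δλ = 139.36° (east) — crosses 180°.
Leg 3: -165.44° → +125.24°, shortest Δλ = -69.32° (west) — crosses 180°.
Leg 4: +125.24° → -66.93°, shortest Δλ = 167.83° (east) — crosses 180°.
Total crossings: 4.

4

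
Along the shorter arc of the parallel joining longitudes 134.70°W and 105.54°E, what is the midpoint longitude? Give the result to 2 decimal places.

Signed shortest Δλ from -134.70° to +105.54° is -119.76°.
Midpoint longitude = -134.70° + (-119.76°)/2 = -134.70° − 59.88° = -194.58°.
Normalise into (−180°, 180°]: +165.42°.
(The naïve average (-134.70 + +105.54)/2 = -14.58° is on the wrong side of the globe.)

165.42°E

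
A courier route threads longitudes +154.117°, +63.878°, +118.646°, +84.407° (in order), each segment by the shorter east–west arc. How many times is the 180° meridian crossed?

Leg 1: +154.117° → +63.878°, shortest Δλ = -90.239° (west) — does not cross 180°.
Leg 2: +63.878° → +118.646°, shortest Δλ = 54.768° (east) — does not cross 180°.
Leg 3: +118.646° → +84.407°, shortest Δλ = -34.239° (west) — does not cross 180°.
Total crossings: 0.

0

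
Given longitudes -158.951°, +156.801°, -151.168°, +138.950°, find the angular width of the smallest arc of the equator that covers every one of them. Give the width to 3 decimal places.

Sort the longitudes: -158.951°, -151.168°, +138.950°, +156.801°.
Eastward gaps between consecutive values (wrapping around): 7.783°, 290.118°, 17.851°, 44.248°.
Largest gap = 290.118° ⇒ minimal covering band is its complement: 360° − 290.118° = 69.882°.
Band runs from +138.950° eastward to -151.168°, crossing the antimeridian.

69.882°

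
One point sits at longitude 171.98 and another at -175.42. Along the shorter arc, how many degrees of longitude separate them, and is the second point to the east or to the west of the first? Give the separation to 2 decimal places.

12.60° east

Raw difference: -175.42 − 171.98 = -347.4°.
Normalise into (−180°, 180°]: -347.4° + 360° = 12.6°.
Positive ⇒ the second point lies to the east; separation 12.60°.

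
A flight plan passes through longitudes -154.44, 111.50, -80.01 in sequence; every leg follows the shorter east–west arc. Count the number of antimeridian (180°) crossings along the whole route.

2

Leg 1: -154.44° → +111.50°, shortest Δλ = -94.06° (west) — crosses 180°.
Leg 2: +111.50° → -80.01°, shortest Δλ = 168.49° (east) — crosses 180°.
Total crossings: 2.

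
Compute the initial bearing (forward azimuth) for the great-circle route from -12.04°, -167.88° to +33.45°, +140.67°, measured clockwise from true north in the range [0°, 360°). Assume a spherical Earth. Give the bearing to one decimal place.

314.8°

Δλ = 140.67 − -167.88 = 308.55°; wrapped into (−180°, 180°]: -51.45°.
θ = atan2( sin Δλ · cos φ₂ , cos φ₁ · sin φ₂ − sin φ₁ · cos φ₂ · cos Δλ )
  = atan2(-0.65253, 0.64755) = -45.220° → normalised to [0°, 360°): 314.780°.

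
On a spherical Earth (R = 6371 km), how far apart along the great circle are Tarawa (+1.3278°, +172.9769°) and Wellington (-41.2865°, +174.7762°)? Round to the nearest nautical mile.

Δλ = 174.7762 − 172.9769 = 1.7993°.
Δφ = -41.2865 − 1.3278 = -42.6143°.
a = sin²(Δφ/2) + cos φ₁ · cos φ₂ · sin²(Δλ/2) = 0.132221.
c = 2·atan2(√a, √(1−a)) = 0.74431 rad → d = 6371·c ≈ 4741.98 km ≈ 2560.46 nmi.

2560 nmi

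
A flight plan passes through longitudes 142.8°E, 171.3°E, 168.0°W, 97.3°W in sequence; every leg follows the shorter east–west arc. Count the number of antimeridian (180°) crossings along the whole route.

Leg 1: +142.8° → +171.3°, shortest Δλ = 28.5° (east) — does not cross 180°.
Leg 2: +171.3° → -168.0°, shortest Δλ = 20.7° (east) — crosses 180°.
Leg 3: -168.0° → -97.3°, shortest Δλ = 70.7° (east) — does not cross 180°.
Total crossings: 1.

1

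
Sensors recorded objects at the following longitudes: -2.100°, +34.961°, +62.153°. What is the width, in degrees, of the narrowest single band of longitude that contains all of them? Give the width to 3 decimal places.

Sort the longitudes: -2.100°, +34.961°, +62.153°.
Eastward gaps between consecutive values (wrapping around): 37.061°, 27.192°, 295.747°.
Largest gap = 295.747° ⇒ minimal covering band is its complement: 360° − 295.747° = 64.253°.
Band runs from -2.100° eastward to +62.153°.

64.253°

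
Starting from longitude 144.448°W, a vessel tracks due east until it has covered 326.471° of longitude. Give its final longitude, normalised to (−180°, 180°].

177.977°W

Start at -144.448°; shift +326.471° → +182.023°.
+182.023° lies outside (−180°, 180°]; subtract 360° → -177.977°.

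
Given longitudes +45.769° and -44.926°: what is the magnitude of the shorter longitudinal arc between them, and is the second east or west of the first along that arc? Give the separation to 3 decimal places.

Raw difference: -44.926 − 45.769 = -90.695°.
Normalise into (−180°, 180°]: -90.695° stays -90.695°.
Negative ⇒ the second point lies to the west; separation 90.695°.

90.695° west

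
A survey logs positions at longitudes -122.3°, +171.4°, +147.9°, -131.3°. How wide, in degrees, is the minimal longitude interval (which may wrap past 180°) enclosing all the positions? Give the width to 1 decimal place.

Sort the longitudes: -131.3°, -122.3°, +147.9°, +171.4°.
Eastward gaps between consecutive values (wrapping around): 9.0°, 270.2°, 23.5°, 57.3°.
Largest gap = 270.2° ⇒ minimal covering band is its complement: 360° − 270.2° = 89.8°.
Band runs from +147.9° eastward to -122.3°, crossing the antimeridian.

89.8°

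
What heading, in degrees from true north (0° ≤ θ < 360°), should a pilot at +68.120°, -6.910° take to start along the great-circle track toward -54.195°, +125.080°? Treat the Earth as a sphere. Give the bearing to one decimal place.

Δλ = 125.080 − -6.910 = 131.990°.
θ = atan2( sin Δλ · cos φ₂ , cos φ₁ · sin φ₂ − sin φ₁ · cos φ₂ · cos Δλ )
  = atan2(0.43483, 0.06096) = 82.020° → normalised to [0°, 360°): 82.020°.

82.0°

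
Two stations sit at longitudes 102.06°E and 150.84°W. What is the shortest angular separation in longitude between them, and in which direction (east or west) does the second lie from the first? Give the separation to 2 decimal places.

107.10° east

Raw difference: -150.84 − 102.06 = -252.9°.
Normalise into (−180°, 180°]: -252.9° + 360° = 107.1°.
Positive ⇒ the second point lies to the east; separation 107.10°.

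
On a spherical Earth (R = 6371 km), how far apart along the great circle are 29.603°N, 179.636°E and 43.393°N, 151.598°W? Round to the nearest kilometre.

2971 km

Δλ = -151.598 − 179.636 = -331.234°; wrapped into (−180°, 180°]: 28.766°.
Δφ = 43.393 − 29.603 = 13.790°.
a = sin²(Δφ/2) + cos φ₁ · cos φ₂ · sin²(Δλ/2) = 0.053397.
c = 2·atan2(√a, √(1−a)) = 0.46637 rad → d = 6371·c ≈ 2971.25 km.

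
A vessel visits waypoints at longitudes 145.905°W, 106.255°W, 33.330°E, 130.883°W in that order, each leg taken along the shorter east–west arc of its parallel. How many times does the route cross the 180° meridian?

0

Leg 1: -145.905° → -106.255°, shortest Δλ = 39.65° (east) — does not cross 180°.
Leg 2: -106.255° → +33.330°, shortest Δλ = 139.585° (east) — does not cross 180°.
Leg 3: +33.330° → -130.883°, shortest Δλ = -164.213° (west) — does not cross 180°.
Total crossings: 0.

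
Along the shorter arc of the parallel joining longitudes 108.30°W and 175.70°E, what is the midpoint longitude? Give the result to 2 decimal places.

146.30°W

Signed shortest Δλ from -108.30° to +175.70° is -76.00°.
Midpoint longitude = -108.30° + (-76.00°)/2 = -108.30° − 38.00° = -146.30°.
(The naïve average (-108.30 + +175.70)/2 = 33.7° is on the wrong side of the globe.)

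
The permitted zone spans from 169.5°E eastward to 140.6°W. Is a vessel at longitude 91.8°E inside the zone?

Band width going east from +169.5° to -140.6°: ((-140.6 − 169.5) mod 360) = 49.9°.
Offset of +91.8° east of the west edge: ((91.8 − 169.5) mod 360) = 282.3°.
282.3° > 49.9° ⇒ outside.

No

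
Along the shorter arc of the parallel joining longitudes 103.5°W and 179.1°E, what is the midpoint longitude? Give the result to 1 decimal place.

142.2°W

Signed shortest Δλ from -103.5° to +179.1° is -77.4°.
Midpoint longitude = -103.5° + (-77.4°)/2 = -103.5° − 38.7° = -142.2°.
(The naïve average (-103.5 + +179.1)/2 = 37.8° is on the wrong side of the globe.)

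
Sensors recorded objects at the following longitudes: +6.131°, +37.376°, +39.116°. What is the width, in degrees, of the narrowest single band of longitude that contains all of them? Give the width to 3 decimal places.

Sort the longitudes: +6.131°, +37.376°, +39.116°.
Eastward gaps between consecutive values (wrapping around): 31.245°, 1.740°, 327.015°.
Largest gap = 327.015° ⇒ minimal covering band is its complement: 360° − 327.015° = 32.985°.
Band runs from +6.131° eastward to +39.116°.

32.985°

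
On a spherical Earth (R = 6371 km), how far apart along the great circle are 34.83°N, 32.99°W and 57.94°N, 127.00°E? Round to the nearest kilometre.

Δλ = 127.00 − -32.99 = 159.99°.
Δφ = 57.94 − 34.83 = 23.11°.
a = sin²(Δφ/2) + cos φ₁ · cos φ₂ · sin²(Δλ/2) = 0.462685.
c = 2·atan2(√a, √(1−a)) = 1.49610 rad → d = 6371·c ≈ 9531.64 km.

9532 km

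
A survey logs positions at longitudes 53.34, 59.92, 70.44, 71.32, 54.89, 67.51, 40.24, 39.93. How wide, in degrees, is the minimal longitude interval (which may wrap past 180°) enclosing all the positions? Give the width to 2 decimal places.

Sort the longitudes: +39.93°, +40.24°, +53.34°, +54.89°, +59.92°, +67.51°, +70.44°, +71.32°.
Eastward gaps between consecutive values (wrapping around): 0.31°, 13.10°, 1.55°, 5.03°, 7.59°, 2.93°, 0.88°, 328.61°.
Largest gap = 328.61° ⇒ minimal covering band is its complement: 360° − 328.61° = 31.39°.
Band runs from +39.93° eastward to +71.32°.

31.39°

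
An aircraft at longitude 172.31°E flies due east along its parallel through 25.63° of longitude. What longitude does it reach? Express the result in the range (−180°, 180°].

Start at +172.31°; shift +25.63° → +197.94°.
+197.94° lies outside (−180°, 180°]; subtract 360° → -162.06°.

162.06°W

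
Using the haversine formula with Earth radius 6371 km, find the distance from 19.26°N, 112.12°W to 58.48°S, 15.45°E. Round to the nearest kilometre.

13966 km

Δλ = 15.45 − -112.12 = 127.57°.
Δφ = -58.48 − 19.26 = -77.74°.
a = sin²(Δφ/2) + cos φ₁ · cos φ₂ · sin²(Δλ/2) = 0.791056.
c = 2·atan2(√a, √(1−a)) = 2.19212 rad → d = 6371·c ≈ 13965.99 km.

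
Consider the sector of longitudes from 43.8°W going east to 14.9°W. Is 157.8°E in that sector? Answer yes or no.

No

Band width going east from -43.8° to -14.9°: ((-14.9 − -43.8) mod 360) = 28.9°.
Offset of +157.8° east of the west edge: ((157.8 − -43.8) mod 360) = 201.6°.
201.6° > 28.9° ⇒ outside.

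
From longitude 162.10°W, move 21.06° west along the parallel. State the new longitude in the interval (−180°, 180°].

176.84°E

Start at -162.10°; shift −21.06° → -183.16°.
-183.16° lies outside (−180°, 180°]; add 360° → +176.84°.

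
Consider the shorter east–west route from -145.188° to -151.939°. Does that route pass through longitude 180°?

Signed shortest Δλ = ((-151.939 − -145.188 + 180) mod 360) − 180 = -6.751°.
Going west by 6.751° from -145.188° reaches -151.939° without touching 180°.

No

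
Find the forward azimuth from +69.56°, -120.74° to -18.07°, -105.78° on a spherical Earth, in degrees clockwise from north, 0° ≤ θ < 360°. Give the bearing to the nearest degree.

166°

Δλ = -105.78 − -120.74 = 14.96°.
θ = atan2( sin Δλ · cos φ₂ , cos φ₁ · sin φ₂ − sin φ₁ · cos φ₂ · cos Δλ )
  = atan2(0.24541, -0.96895) = 165.787° → normalised to [0°, 360°): 165.787°.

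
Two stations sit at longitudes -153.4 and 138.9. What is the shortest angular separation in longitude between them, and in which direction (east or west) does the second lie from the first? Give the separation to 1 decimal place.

67.7° west

Raw difference: 138.9 − -153.4 = 292.3°.
Normalise into (−180°, 180°]: 292.3° − 360° = -67.7°.
Negative ⇒ the second point lies to the west; separation 67.7°.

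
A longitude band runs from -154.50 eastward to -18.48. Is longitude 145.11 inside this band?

Band width going east from -154.50° to -18.48°: ((-18.48 − -154.50) mod 360) = 136.02°.
Offset of +145.11° east of the west edge: ((145.11 − -154.50) mod 360) = 299.61°.
299.61° > 136.02° ⇒ outside.

No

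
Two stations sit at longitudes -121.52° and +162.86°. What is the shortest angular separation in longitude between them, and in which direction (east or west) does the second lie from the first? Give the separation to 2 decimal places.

75.62° west

Raw difference: 162.86 − -121.52 = 284.38°.
Normalise into (−180°, 180°]: 284.38° − 360° = -75.62°.
Negative ⇒ the second point lies to the west; separation 75.62°.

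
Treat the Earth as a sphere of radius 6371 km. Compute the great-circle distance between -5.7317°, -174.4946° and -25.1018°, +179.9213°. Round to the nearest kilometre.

Δλ = 179.9213 − -174.4946 = 354.4159°; wrapped into (−180°, 180°]: -5.5841°.
Δφ = -25.1018 − -5.7317 = -19.3701°.
a = sin²(Δφ/2) + cos φ₁ · cos φ₂ · sin²(Δλ/2) = 0.030440.
c = 2·atan2(√a, √(1−a)) = 0.35074 rad → d = 6371·c ≈ 2234.54 km.

2235 km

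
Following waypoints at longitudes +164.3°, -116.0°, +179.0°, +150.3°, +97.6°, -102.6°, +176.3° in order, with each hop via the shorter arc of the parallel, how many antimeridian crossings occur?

4

Leg 1: +164.3° → -116.0°, shortest Δλ = 79.7° (east) — crosses 180°.
Leg 2: -116.0° → +179.0°, shortest Δλ = -65.0° (west) — crosses 180°.
Leg 3: +179.0° → +150.3°, shortest Δλ = -28.7° (west) — does not cross 180°.
Leg 4: +150.3° → +97.6°, shortest Δλ = -52.7° (west) — does not cross 180°.
Leg 5: +97.6° → -102.6°, shortest Δλ = 159.8° (east) — crosses 180°.
Leg 6: -102.6° → +176.3°, shortest Δλ = -81.1° (west) — crosses 180°.
Total crossings: 4.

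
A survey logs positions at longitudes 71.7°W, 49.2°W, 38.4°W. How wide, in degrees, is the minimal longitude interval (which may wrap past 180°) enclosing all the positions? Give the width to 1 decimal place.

33.3°

Sort the longitudes: -71.7°, -49.2°, -38.4°.
Eastward gaps between consecutive values (wrapping around): 22.5°, 10.8°, 326.7°.
Largest gap = 326.7° ⇒ minimal covering band is its complement: 360° − 326.7° = 33.3°.
Band runs from -71.7° eastward to -38.4°.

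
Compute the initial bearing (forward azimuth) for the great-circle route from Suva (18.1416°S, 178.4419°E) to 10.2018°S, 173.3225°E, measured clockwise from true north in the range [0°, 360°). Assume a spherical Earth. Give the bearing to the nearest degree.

Δλ = 173.3225 − 178.4419 = -5.1194°.
θ = atan2( sin Δλ · cos φ₂ , cos φ₁ · sin φ₂ − sin φ₁ · cos φ₂ · cos Δλ )
  = atan2(-0.08782, 0.13691) = -32.678° → normalised to [0°, 360°): 327.322°.

327°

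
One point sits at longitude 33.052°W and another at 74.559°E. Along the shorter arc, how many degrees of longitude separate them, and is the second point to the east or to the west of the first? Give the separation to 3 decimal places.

107.611° east

Raw difference: 74.559 − -33.052 = 107.611°.
Normalise into (−180°, 180°]: 107.611° stays 107.611°.
Positive ⇒ the second point lies to the east; separation 107.611°.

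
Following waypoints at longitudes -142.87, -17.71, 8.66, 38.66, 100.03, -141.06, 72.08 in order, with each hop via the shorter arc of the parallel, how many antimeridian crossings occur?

2

Leg 1: -142.87° → -17.71°, shortest Δλ = 125.16° (east) — does not cross 180°.
Leg 2: -17.71° → +8.66°, shortest Δλ = 26.37° (east) — does not cross 180°.
Leg 3: +8.66° → +38.66°, shortest Δλ = 30.0° (east) — does not cross 180°.
Leg 4: +38.66° → +100.03°, shortest Δλ = 61.37° (east) — does not cross 180°.
Leg 5: +100.03° → -141.06°, shortest Δλ = 118.91° (east) — crosses 180°.
Leg 6: -141.06° → +72.08°, shortest Δλ = -146.86° (west) — crosses 180°.
Total crossings: 2.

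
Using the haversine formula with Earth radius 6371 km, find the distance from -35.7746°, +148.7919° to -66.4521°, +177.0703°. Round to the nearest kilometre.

3867 km

Δλ = 177.0703 − 148.7919 = 28.2784°.
Δφ = -66.4521 − -35.7746 = -30.6775°.
a = sin²(Δφ/2) + cos φ₁ · cos φ₂ · sin²(Δλ/2) = 0.089316.
c = 2·atan2(√a, √(1−a)) = 0.60699 rad → d = 6371·c ≈ 3867.13 km.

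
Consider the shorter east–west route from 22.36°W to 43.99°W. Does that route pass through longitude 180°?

No

Signed shortest Δλ = ((-43.99 − -22.36 + 180) mod 360) − 180 = -21.63°.
Going west by 21.63° from -22.36° reaches -43.99° without touching 180°.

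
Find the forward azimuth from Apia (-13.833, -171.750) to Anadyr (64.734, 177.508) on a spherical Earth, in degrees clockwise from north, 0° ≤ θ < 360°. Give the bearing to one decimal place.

Δλ = 177.508 − -171.750 = 349.258°; wrapped into (−180°, 180°]: -10.742°.
θ = atan2( sin Δλ · cos φ₂ , cos φ₁ · sin φ₂ − sin φ₁ · cos φ₂ · cos Δλ )
  = atan2(-0.07955, 0.97837) = -4.649° → normalised to [0°, 360°): 355.351°.

355.4°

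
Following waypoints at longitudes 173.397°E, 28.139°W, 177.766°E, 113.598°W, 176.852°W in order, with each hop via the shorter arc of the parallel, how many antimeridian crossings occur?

Leg 1: +173.397° → -28.139°, shortest Δλ = 158.464° (east) — crosses 180°.
Leg 2: -28.139° → +177.766°, shortest Δλ = -154.095° (west) — crosses 180°.
Leg 3: +177.766° → -113.598°, shortest Δλ = 68.636° (east) — crosses 180°.
Leg 4: -113.598° → -176.852°, shortest Δλ = -63.254° (west) — does not cross 180°.
Total crossings: 3.

3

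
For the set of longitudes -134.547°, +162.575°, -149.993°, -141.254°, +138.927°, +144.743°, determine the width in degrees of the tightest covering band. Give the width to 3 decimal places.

Sort the longitudes: -149.993°, -141.254°, -134.547°, +138.927°, +144.743°, +162.575°.
Eastward gaps between consecutive values (wrapping around): 8.739°, 6.707°, 273.474°, 5.816°, 17.832°, 47.432°.
Largest gap = 273.474° ⇒ minimal covering band is its complement: 360° − 273.474° = 86.526°.
Band runs from +138.927° eastward to -134.547°, crossing the antimeridian.

86.526°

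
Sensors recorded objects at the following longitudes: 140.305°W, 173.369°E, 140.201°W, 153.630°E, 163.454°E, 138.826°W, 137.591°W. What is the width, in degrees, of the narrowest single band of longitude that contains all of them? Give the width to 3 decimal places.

68.779°

Sort the longitudes: -140.305°, -140.201°, -138.826°, -137.591°, +153.630°, +163.454°, +173.369°.
Eastward gaps between consecutive values (wrapping around): 0.104°, 1.375°, 1.235°, 291.221°, 9.824°, 9.915°, 46.326°.
Largest gap = 291.221° ⇒ minimal covering band is its complement: 360° − 291.221° = 68.779°.
Band runs from +153.630° eastward to -137.591°, crossing the antimeridian.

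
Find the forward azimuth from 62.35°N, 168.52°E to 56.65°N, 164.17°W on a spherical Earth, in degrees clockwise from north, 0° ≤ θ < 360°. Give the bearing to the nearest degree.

100°

Δλ = -164.17 − 168.52 = -332.69°; wrapped into (−180°, 180°]: 27.31°.
θ = atan2( sin Δλ · cos φ₂ , cos φ₁ · sin φ₂ − sin φ₁ · cos φ₂ · cos Δλ )
  = atan2(0.25223, -0.04504) = 100.125° → normalised to [0°, 360°): 100.125°.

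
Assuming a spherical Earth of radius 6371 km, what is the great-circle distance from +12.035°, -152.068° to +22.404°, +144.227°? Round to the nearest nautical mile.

3681 nmi

Δλ = 144.227 − -152.068 = 296.295°; wrapped into (−180°, 180°]: -63.705°.
Δφ = 22.404 − 12.035 = 10.369°.
a = sin²(Δφ/2) + cos φ₁ · cos φ₂ · sin²(Δλ/2) = 0.259988.
c = 2·atan2(√a, √(1−a)) = 1.07011 rad → d = 6371·c ≈ 6817.70 km ≈ 3681.26 nmi.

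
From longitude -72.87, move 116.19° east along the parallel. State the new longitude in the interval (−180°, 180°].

Start at -72.87°; shift +116.19° → +43.32°.
+43.32° already lies in (−180°, 180°].

+43.32°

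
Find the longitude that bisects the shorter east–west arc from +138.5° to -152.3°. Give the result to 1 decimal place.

Signed shortest Δλ from +138.5° to -152.3° is +69.2°.
Midpoint longitude = +138.5° + (+69.2°)/2 = +138.5° + 34.6° = +173.1°.
(The naïve average (+138.5 + -152.3)/2 = -6.9° is on the wrong side of the globe.)

+173.1°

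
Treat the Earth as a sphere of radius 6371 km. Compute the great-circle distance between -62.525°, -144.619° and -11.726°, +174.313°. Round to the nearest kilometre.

Δλ = 174.313 − -144.619 = 318.932°; wrapped into (−180°, 180°]: -41.068°.
Δφ = -11.726 − -62.525 = 50.799°.
a = sin²(Δφ/2) + cos φ₁ · cos φ₂ · sin²(Δλ/2) = 0.239557.
c = 2·atan2(√a, √(1−a)) = 1.02291 rad → d = 6371·c ≈ 6516.95 km.

6517 km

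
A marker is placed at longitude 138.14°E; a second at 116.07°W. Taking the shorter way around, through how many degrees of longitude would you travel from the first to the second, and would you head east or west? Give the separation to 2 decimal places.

Raw difference: -116.07 − 138.14 = -254.21°.
Normalise into (−180°, 180°]: -254.21° + 360° = 105.79°.
Positive ⇒ the second point lies to the east; separation 105.79°.

105.79° east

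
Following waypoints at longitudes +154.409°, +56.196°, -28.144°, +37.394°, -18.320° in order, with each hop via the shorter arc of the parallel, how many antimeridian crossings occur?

Leg 1: +154.409° → +56.196°, shortest Δλ = -98.213° (west) — does not cross 180°.
Leg 2: +56.196° → -28.144°, shortest Δλ = -84.34° (west) — does not cross 180°.
Leg 3: -28.144° → +37.394°, shortest Δλ = 65.538° (east) — does not cross 180°.
Leg 4: +37.394° → -18.320°, shortest Δλ = -55.714° (west) — does not cross 180°.
Total crossings: 0.

0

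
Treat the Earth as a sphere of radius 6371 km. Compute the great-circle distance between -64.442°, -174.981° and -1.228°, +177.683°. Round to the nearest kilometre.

Δλ = 177.683 − -174.981 = 352.664°; wrapped into (−180°, 180°]: -7.336°.
Δφ = -1.228 − -64.442 = 63.214°.
a = sin²(Δφ/2) + cos φ₁ · cos φ₂ · sin²(Δλ/2) = 0.276436.
c = 2·atan2(√a, √(1−a)) = 1.10724 rad → d = 6371·c ≈ 7054.25 km.

7054 km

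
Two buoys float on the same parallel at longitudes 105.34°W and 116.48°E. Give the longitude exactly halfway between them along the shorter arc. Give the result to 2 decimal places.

Signed shortest Δλ from -105.34° to +116.48° is -138.18°.
Midpoint longitude = -105.34° + (-138.18°)/2 = -105.34° − 69.09° = -174.43°.
(The naïve average (-105.34 + +116.48)/2 = 5.57° is on the wrong side of the globe.)

174.43°W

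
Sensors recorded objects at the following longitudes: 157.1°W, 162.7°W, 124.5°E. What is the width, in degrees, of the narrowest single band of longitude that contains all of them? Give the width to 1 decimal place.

78.4°

Sort the longitudes: -162.7°, -157.1°, +124.5°.
Eastward gaps between consecutive values (wrapping around): 5.6°, 281.6°, 72.8°.
Largest gap = 281.6° ⇒ minimal covering band is its complement: 360° − 281.6° = 78.4°.
Band runs from +124.5° eastward to -157.1°, crossing the antimeridian.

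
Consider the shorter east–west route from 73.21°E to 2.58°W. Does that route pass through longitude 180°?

Signed shortest Δλ = ((-2.58 − 73.21 + 180) mod 360) − 180 = -75.79°.
Going west by 75.79° from +73.21° reaches -2.58° without touching 180°.

No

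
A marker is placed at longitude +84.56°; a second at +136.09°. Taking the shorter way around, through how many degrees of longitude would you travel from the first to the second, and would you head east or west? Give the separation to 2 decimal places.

Raw difference: 136.09 − 84.56 = 51.53°.
Normalise into (−180°, 180°]: 51.53° stays 51.53°.
Positive ⇒ the second point lies to the east; separation 51.53°.

51.53° east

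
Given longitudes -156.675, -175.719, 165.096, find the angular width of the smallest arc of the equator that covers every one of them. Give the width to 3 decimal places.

38.229°

Sort the longitudes: -175.719°, -156.675°, +165.096°.
Eastward gaps between consecutive values (wrapping around): 19.044°, 321.771°, 19.185°.
Largest gap = 321.771° ⇒ minimal covering band is its complement: 360° − 321.771° = 38.229°.
Band runs from +165.096° eastward to -156.675°, crossing the antimeridian.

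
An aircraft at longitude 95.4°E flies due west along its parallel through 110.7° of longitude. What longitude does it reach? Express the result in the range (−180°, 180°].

Start at +95.4°; shift −110.7° → -15.3°.
-15.3° already lies in (−180°, 180°].

15.3°W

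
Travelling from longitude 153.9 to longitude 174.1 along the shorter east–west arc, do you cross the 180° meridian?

Signed shortest Δλ = ((174.1 − 153.9 + 180) mod 360) − 180 = 20.2°.
Going east by 20.2° from +153.9° reaches +174.1° without touching 180°.

No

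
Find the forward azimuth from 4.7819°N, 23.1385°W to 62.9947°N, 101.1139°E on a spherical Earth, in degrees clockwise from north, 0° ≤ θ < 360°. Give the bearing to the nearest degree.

22°

Δλ = 101.1139 − -23.1385 = 124.2524°.
θ = atan2( sin Δλ · cos φ₂ , cos φ₁ · sin φ₂ − sin φ₁ · cos φ₂ · cos Δλ )
  = atan2(0.37532, 0.90917) = 22.432° → normalised to [0°, 360°): 22.432°.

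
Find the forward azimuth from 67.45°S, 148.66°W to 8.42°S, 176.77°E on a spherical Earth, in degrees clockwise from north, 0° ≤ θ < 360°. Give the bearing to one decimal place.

321.1°

Δλ = 176.77 − -148.66 = 325.43°; wrapped into (−180°, 180°]: -34.57°.
θ = atan2( sin Δλ · cos φ₂ , cos φ₁ · sin φ₂ − sin φ₁ · cos φ₂ · cos Δλ )
  = atan2(-0.56130, 0.69613) = -38.880° → normalised to [0°, 360°): 321.120°.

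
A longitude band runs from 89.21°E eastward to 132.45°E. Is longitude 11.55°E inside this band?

No

Band width going east from +89.21° to +132.45°: ((132.45 − 89.21) mod 360) = 43.24°.
Offset of +11.55° east of the west edge: ((11.55 − 89.21) mod 360) = 282.34°.
282.34° > 43.24° ⇒ outside.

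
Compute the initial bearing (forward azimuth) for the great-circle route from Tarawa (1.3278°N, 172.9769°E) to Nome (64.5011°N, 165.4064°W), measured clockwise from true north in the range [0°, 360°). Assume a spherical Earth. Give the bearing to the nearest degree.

10°

Δλ = -165.4064 − 172.9769 = -338.3833°; wrapped into (−180°, 180°]: 21.6167°.
θ = atan2( sin Δλ · cos φ₂ , cos φ₁ · sin φ₂ − sin φ₁ · cos φ₂ · cos Δλ )
  = atan2(0.15859, 0.89308) = 10.070° → normalised to [0°, 360°): 10.070°.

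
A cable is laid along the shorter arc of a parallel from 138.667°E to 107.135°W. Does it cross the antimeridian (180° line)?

Naïve |-107.135 − 138.667| = 245.802° > 180°, so the shorter arc goes the other way round — across 180°.
Signed shortest Δλ = ((-107.135 − 138.667 + 180) mod 360) − 180 = 114.198°.
Going east by 114.198° from +138.667° passes through 180° before reaching -107.135°.

Yes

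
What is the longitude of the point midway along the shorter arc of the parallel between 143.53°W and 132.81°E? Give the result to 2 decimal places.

Signed shortest Δλ from -143.53° to +132.81° is -83.66°.
Midpoint longitude = -143.53° + (-83.66°)/2 = -143.53° − 41.83° = -185.36°.
Normalise into (−180°, 180°]: +174.64°.
(The naïve average (-143.53 + +132.81)/2 = -5.36° is on the wrong side of the globe.)

174.64°E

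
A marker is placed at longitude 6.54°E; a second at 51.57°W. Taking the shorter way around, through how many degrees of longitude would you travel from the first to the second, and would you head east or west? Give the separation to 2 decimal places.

58.11° west

Raw difference: -51.57 − 6.54 = -58.11°.
Normalise into (−180°, 180°]: -58.11° stays -58.11°.
Negative ⇒ the second point lies to the west; separation 58.11°.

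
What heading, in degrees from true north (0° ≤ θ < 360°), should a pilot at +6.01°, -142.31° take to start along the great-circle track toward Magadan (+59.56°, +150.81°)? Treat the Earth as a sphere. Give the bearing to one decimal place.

Δλ = 150.81 − -142.31 = 293.12°; wrapped into (−180°, 180°]: -66.88°.
θ = atan2( sin Δλ · cos φ₂ , cos φ₁ · sin φ₂ − sin φ₁ · cos φ₂ · cos Δλ )
  = atan2(-0.46595, 0.83659) = -29.116° → normalised to [0°, 360°): 330.884°.

330.9°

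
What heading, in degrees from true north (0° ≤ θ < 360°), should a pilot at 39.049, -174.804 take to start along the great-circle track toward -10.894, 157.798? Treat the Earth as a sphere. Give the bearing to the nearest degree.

213°

Δλ = 157.798 − -174.804 = 332.602°; wrapped into (−180°, 180°]: -27.398°.
θ = atan2( sin Δλ · cos φ₂ , cos φ₁ · sin φ₂ − sin φ₁ · cos φ₂ · cos Δλ )
  = atan2(-0.45188, -0.69601) = -147.007° → normalised to [0°, 360°): 212.993°.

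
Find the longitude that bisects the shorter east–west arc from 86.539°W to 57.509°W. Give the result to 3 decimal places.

72.024°W

Signed shortest Δλ from -86.539° to -57.509° is +29.030°.
Midpoint longitude = -86.539° + (+29.030°)/2 = -86.539° + 14.515° = -72.024°.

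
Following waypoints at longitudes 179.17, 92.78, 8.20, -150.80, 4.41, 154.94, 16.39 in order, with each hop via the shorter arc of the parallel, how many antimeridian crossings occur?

Leg 1: +179.17° → +92.78°, shortest Δλ = -86.39° (west) — does not cross 180°.
Leg 2: +92.78° → +8.20°, shortest Δλ = -84.58° (west) — does not cross 180°.
Leg 3: +8.20° → -150.80°, shortest Δλ = -159.0° (west) — does not cross 180°.
Leg 4: -150.80° → +4.41°, shortest Δλ = 155.21° (east) — does not cross 180°.
Leg 5: +4.41° → +154.94°, shortest Δλ = 150.53° (east) — does not cross 180°.
Leg 6: +154.94° → +16.39°, shortest Δλ = -138.55° (west) — does not cross 180°.
Total crossings: 0.

0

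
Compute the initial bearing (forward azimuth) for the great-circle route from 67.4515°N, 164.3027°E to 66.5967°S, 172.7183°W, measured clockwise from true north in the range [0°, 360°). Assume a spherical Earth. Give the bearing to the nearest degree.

Δλ = -172.7183 − 164.3027 = -337.0210°; wrapped into (−180°, 180°]: 22.9790°.
θ = atan2( sin Δλ · cos φ₂ , cos φ₁ · sin φ₂ − sin φ₁ · cos φ₂ · cos Δλ )
  = atan2(0.15506, -0.68965) = 167.328° → normalised to [0°, 360°): 167.328°.

167°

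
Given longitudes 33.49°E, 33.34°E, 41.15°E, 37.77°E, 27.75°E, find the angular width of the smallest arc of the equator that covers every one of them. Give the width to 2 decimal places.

13.40°

Sort the longitudes: +27.75°, +33.34°, +33.49°, +37.77°, +41.15°.
Eastward gaps between consecutive values (wrapping around): 5.59°, 0.15°, 4.28°, 3.38°, 346.60°.
Largest gap = 346.60° ⇒ minimal covering band is its complement: 360° − 346.60° = 13.40°.
Band runs from +27.75° eastward to +41.15°.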